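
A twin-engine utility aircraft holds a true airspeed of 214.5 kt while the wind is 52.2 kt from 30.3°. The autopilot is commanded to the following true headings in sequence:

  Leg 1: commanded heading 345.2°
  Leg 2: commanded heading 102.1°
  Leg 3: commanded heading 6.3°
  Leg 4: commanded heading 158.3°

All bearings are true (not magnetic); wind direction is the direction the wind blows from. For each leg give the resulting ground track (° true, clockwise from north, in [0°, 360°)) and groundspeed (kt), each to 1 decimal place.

Leg 1: track=333.4°, groundspeed=181.5 kt
Leg 2: track=116.1°, groundspeed=204.3 kt
Leg 3: track=359.0°, groundspeed=168.2 kt
Leg 4: track=167.8°, groundspeed=250.0 kt

Leg 1: heading 345.2°; drift -11.8° → track 333.4°, groundspeed 181.5 kt
Leg 2: heading 102.1°; drift +14.0° → track 116.1°, groundspeed 204.3 kt
Leg 3: heading 6.3°; drift -7.3° → track 359.0°, groundspeed 168.2 kt
Leg 4: heading 158.3°; drift +9.5° → track 167.8°, groundspeed 250.0 kt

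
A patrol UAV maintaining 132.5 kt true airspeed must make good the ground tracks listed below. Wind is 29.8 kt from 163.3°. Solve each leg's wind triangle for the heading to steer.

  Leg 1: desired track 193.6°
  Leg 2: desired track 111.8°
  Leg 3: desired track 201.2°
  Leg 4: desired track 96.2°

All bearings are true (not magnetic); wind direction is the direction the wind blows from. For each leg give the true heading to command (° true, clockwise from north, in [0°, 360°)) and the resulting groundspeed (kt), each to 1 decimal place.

Leg 1: heading=187.1°, groundspeed=105.9 kt
Leg 2: heading=121.9°, groundspeed=111.9 kt
Leg 3: heading=193.3°, groundspeed=107.7 kt
Leg 4: heading=108.2°, groundspeed=118.0 kt

Leg 1: desired track 193.6°; wind correction -6.5° → command heading 187.1°, groundspeed 105.9 kt
Leg 2: desired track 111.8°; wind correction +10.1° → command heading 121.9°, groundspeed 111.9 kt
Leg 3: desired track 201.2°; wind correction -7.9° → command heading 193.3°, groundspeed 107.7 kt
Leg 4: desired track 96.2°; wind correction +12.0° → command heading 108.2°, groundspeed 118.0 kt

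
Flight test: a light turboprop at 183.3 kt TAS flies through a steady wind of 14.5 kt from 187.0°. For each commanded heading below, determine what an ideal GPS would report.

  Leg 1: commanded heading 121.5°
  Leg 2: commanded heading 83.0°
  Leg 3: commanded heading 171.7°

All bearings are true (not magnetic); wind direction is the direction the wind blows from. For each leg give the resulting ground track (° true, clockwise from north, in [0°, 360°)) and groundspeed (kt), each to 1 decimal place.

Leg 1: heading 121.5°; drift -4.3° → track 117.2°, groundspeed 177.8 kt
Leg 2: heading 83.0°; drift -4.3° → track 78.7°, groundspeed 187.3 kt
Leg 3: heading 171.7°; drift -1.3° → track 170.4°, groundspeed 169.4 kt

Leg 1: track=117.2°, groundspeed=177.8 kt
Leg 2: track=78.7°, groundspeed=187.3 kt
Leg 3: track=170.4°, groundspeed=169.4 kt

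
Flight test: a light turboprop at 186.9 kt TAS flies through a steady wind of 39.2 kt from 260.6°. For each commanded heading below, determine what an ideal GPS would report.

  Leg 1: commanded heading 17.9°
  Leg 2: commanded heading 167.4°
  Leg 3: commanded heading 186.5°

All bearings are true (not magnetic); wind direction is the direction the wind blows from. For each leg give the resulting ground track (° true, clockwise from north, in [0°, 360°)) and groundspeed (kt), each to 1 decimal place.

Leg 1: track=27.5°, groundspeed=207.8 kt
Leg 2: track=155.7°, groundspeed=193.1 kt
Leg 3: track=174.4°, groundspeed=180.1 kt

Leg 1: heading 17.9°; drift +9.6° → track 27.5°, groundspeed 207.8 kt
Leg 2: heading 167.4°; drift -11.7° → track 155.7°, groundspeed 193.1 kt
Leg 3: heading 186.5°; drift -12.1° → track 174.4°, groundspeed 180.1 kt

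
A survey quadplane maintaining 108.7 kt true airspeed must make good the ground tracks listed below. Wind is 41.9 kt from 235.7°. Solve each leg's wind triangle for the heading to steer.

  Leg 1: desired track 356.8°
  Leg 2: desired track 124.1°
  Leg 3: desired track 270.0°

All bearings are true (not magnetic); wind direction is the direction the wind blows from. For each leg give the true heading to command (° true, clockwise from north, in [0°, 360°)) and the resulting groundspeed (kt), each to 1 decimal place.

Leg 1: heading=337.5°, groundspeed=124.3 kt
Leg 2: heading=145.1°, groundspeed=116.9 kt
Leg 3: heading=257.5°, groundspeed=71.5 kt

Leg 1: desired track 356.8°; wind correction -19.3° → command heading 337.5°, groundspeed 124.3 kt
Leg 2: desired track 124.1°; wind correction +21.0° → command heading 145.1°, groundspeed 116.9 kt
Leg 3: desired track 270.0°; wind correction -12.5° → command heading 257.5°, groundspeed 71.5 kt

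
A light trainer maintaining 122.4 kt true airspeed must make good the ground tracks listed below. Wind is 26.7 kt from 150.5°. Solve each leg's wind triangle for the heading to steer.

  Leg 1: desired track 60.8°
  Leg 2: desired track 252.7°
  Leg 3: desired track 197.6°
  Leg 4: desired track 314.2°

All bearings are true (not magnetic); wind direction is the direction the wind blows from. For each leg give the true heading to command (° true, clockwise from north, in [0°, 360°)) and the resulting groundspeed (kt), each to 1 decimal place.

Leg 1: heading=73.4°, groundspeed=119.3 kt
Leg 2: heading=240.4°, groundspeed=125.2 kt
Leg 3: heading=188.4°, groundspeed=102.7 kt
Leg 4: heading=310.7°, groundspeed=147.8 kt

Leg 1: desired track 60.8°; wind correction +12.6° → command heading 73.4°, groundspeed 119.3 kt
Leg 2: desired track 252.7°; wind correction -12.3° → command heading 240.4°, groundspeed 125.2 kt
Leg 3: desired track 197.6°; wind correction -9.2° → command heading 188.4°, groundspeed 102.7 kt
Leg 4: desired track 314.2°; wind correction -3.5° → command heading 310.7°, groundspeed 147.8 kt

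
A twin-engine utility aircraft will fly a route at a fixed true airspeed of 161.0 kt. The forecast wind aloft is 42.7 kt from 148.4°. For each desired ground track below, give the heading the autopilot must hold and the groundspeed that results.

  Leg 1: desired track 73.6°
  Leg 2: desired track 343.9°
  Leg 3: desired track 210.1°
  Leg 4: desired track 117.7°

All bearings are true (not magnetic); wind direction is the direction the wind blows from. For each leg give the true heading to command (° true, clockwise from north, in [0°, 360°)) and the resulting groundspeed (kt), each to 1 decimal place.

Leg 1: desired track 73.6°; wind correction +14.8° → command heading 88.4°, groundspeed 144.4 kt
Leg 2: desired track 343.9°; wind correction +4.1° → command heading 348.0°, groundspeed 201.7 kt
Leg 3: desired track 210.1°; wind correction -13.5° → command heading 196.6°, groundspeed 136.3 kt
Leg 4: desired track 117.7°; wind correction +7.8° → command heading 125.5°, groundspeed 122.8 kt

Leg 1: heading=88.4°, groundspeed=144.4 kt
Leg 2: heading=348.0°, groundspeed=201.7 kt
Leg 3: heading=196.6°, groundspeed=136.3 kt
Leg 4: heading=125.5°, groundspeed=122.8 kt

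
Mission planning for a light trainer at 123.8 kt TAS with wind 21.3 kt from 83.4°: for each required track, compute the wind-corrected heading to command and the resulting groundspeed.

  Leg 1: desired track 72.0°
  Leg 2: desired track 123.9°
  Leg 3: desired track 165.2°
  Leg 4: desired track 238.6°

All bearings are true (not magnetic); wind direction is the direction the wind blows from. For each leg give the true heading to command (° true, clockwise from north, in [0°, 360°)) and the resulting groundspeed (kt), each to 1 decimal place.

Leg 1: desired track 72.0°; wind correction +1.9° → command heading 73.9°, groundspeed 102.8 kt
Leg 2: desired track 123.9°; wind correction -6.4° → command heading 117.5°, groundspeed 106.8 kt
Leg 3: desired track 165.2°; wind correction -9.8° → command heading 155.4°, groundspeed 119.0 kt
Leg 4: desired track 238.6°; wind correction -4.1° → command heading 234.5°, groundspeed 142.8 kt

Leg 1: heading=73.9°, groundspeed=102.8 kt
Leg 2: heading=117.5°, groundspeed=106.8 kt
Leg 3: heading=155.4°, groundspeed=119.0 kt
Leg 4: heading=234.5°, groundspeed=142.8 kt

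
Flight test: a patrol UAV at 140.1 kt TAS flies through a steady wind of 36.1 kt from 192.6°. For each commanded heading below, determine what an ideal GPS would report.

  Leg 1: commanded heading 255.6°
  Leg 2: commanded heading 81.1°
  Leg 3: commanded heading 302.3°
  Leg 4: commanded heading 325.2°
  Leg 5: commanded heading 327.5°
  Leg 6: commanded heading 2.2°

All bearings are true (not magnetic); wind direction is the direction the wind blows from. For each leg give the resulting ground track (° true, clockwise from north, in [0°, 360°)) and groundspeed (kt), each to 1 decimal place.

Leg 1: heading 255.6°; drift +14.6° → track 270.2°, groundspeed 127.8 kt
Leg 2: heading 81.1°; drift -12.4° → track 68.7°, groundspeed 157.0 kt
Leg 3: heading 302.3°; drift +12.6° → track 314.9°, groundspeed 156.0 kt
Leg 4: heading 325.2°; drift +9.2° → track 334.4°, groundspeed 166.7 kt
Leg 5: heading 327.5°; drift +8.8° → track 336.3°, groundspeed 167.5 kt
Leg 6: heading 2.2°; drift +2.1° → track 4.3°, groundspeed 175.7 kt

Leg 1: track=270.2°, groundspeed=127.8 kt
Leg 2: track=68.7°, groundspeed=157.0 kt
Leg 3: track=314.9°, groundspeed=156.0 kt
Leg 4: track=334.4°, groundspeed=166.7 kt
Leg 5: track=336.3°, groundspeed=167.5 kt
Leg 6: track=4.3°, groundspeed=175.7 kt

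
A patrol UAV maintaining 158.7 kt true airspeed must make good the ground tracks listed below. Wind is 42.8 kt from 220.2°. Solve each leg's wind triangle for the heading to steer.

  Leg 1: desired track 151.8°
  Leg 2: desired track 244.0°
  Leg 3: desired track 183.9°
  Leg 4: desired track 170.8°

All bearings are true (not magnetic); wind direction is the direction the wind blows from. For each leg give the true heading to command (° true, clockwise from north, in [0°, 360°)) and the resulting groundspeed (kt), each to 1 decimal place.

Leg 1: desired track 151.8°; wind correction +14.5° → command heading 166.3°, groundspeed 137.9 kt
Leg 2: desired track 244.0°; wind correction -6.2° → command heading 237.8°, groundspeed 118.6 kt
Leg 3: desired track 183.9°; wind correction +9.2° → command heading 193.1°, groundspeed 122.2 kt
Leg 4: desired track 170.8°; wind correction +11.8° → command heading 182.6°, groundspeed 127.5 kt

Leg 1: heading=166.3°, groundspeed=137.9 kt
Leg 2: heading=237.8°, groundspeed=118.6 kt
Leg 3: heading=193.1°, groundspeed=122.2 kt
Leg 4: heading=182.6°, groundspeed=127.5 kt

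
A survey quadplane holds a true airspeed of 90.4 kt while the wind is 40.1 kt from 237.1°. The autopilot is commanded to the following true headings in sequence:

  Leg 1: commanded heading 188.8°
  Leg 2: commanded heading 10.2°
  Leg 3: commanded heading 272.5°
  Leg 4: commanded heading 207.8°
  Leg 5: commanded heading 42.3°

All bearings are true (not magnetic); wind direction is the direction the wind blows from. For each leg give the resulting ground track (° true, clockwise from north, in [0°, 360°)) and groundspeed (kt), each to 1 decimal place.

Leg 1: heading 188.8°; drift -25.2° → track 163.6°, groundspeed 70.4 kt
Leg 2: heading 10.2°; drift +14.0° → track 24.2°, groundspeed 121.4 kt
Leg 3: heading 272.5°; drift +21.9° → track 294.4°, groundspeed 62.2 kt
Leg 4: heading 207.8°; drift -19.5° → track 188.3°, groundspeed 58.8 kt
Leg 5: heading 42.3°; drift +4.5° → track 46.8°, groundspeed 129.6 kt

Leg 1: track=163.6°, groundspeed=70.4 kt
Leg 2: track=24.2°, groundspeed=121.4 kt
Leg 3: track=294.4°, groundspeed=62.2 kt
Leg 4: track=188.3°, groundspeed=58.8 kt
Leg 5: track=46.8°, groundspeed=129.6 kt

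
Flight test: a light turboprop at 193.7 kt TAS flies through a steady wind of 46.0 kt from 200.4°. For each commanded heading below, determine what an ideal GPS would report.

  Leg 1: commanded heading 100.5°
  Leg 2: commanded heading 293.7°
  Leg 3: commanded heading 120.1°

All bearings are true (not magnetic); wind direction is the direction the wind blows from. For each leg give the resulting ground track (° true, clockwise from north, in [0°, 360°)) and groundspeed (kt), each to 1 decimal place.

Leg 1: heading 100.5°; drift -12.7° → track 87.8°, groundspeed 206.6 kt
Leg 2: heading 293.7°; drift +13.2° → track 306.9°, groundspeed 201.6 kt
Leg 3: heading 120.1°; drift -13.7° → track 106.4°, groundspeed 191.4 kt

Leg 1: track=87.8°, groundspeed=206.6 kt
Leg 2: track=306.9°, groundspeed=201.6 kt
Leg 3: track=106.4°, groundspeed=191.4 kt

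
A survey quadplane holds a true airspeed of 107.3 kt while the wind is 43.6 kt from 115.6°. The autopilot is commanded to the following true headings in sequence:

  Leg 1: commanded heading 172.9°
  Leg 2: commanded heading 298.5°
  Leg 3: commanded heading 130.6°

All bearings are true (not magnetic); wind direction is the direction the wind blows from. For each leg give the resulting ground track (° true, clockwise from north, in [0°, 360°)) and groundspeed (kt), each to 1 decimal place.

Leg 1: heading 172.9°; drift +23.7° → track 196.6°, groundspeed 91.4 kt
Leg 2: heading 298.5°; drift -0.8° → track 297.7°, groundspeed 150.9 kt
Leg 3: heading 130.6°; drift +9.8° → track 140.4°, groundspeed 66.2 kt

Leg 1: track=196.6°, groundspeed=91.4 kt
Leg 2: track=297.7°, groundspeed=150.9 kt
Leg 3: track=140.4°, groundspeed=66.2 kt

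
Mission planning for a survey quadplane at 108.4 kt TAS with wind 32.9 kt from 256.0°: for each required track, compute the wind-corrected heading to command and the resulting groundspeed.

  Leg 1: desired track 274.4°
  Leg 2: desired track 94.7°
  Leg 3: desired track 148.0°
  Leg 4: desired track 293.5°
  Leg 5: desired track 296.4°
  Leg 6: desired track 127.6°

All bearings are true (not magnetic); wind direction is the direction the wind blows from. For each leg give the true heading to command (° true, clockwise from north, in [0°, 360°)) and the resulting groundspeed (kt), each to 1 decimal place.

Leg 1: desired track 274.4°; wind correction -5.5° → command heading 268.9°, groundspeed 76.7 kt
Leg 2: desired track 94.7°; wind correction +5.6° → command heading 100.3°, groundspeed 139.0 kt
Leg 3: desired track 148.0°; wind correction +16.8° → command heading 164.8°, groundspeed 114.0 kt
Leg 4: desired track 293.5°; wind correction -10.6° → command heading 282.9°, groundspeed 80.4 kt
Leg 5: desired track 296.4°; wind correction -11.3° → command heading 285.1°, groundspeed 81.2 kt
Leg 6: desired track 127.6°; wind correction +13.8° → command heading 141.4°, groundspeed 125.7 kt

Leg 1: heading=268.9°, groundspeed=76.7 kt
Leg 2: heading=100.3°, groundspeed=139.0 kt
Leg 3: heading=164.8°, groundspeed=114.0 kt
Leg 4: heading=282.9°, groundspeed=80.4 kt
Leg 5: heading=285.1°, groundspeed=81.2 kt
Leg 6: heading=141.4°, groundspeed=125.7 kt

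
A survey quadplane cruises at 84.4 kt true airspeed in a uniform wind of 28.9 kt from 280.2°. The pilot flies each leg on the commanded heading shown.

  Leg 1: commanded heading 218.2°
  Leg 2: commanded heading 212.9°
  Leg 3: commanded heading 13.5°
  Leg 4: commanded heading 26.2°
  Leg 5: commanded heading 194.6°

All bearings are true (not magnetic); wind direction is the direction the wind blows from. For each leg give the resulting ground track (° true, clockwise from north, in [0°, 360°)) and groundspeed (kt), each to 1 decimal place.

Leg 1: heading 218.2°; drift -19.8° → track 198.4°, groundspeed 75.3 kt
Leg 2: heading 212.9°; drift -20.0° → track 192.9°, groundspeed 77.9 kt
Leg 3: heading 13.5°; drift +18.5° → track 32.0°, groundspeed 90.8 kt
Leg 4: heading 26.2°; drift +16.7° → track 42.9°, groundspeed 96.5 kt
Leg 5: heading 194.6°; drift -19.3° → track 175.3°, groundspeed 87.1 kt

Leg 1: track=198.4°, groundspeed=75.3 kt
Leg 2: track=192.9°, groundspeed=77.9 kt
Leg 3: track=32.0°, groundspeed=90.8 kt
Leg 4: track=42.9°, groundspeed=96.5 kt
Leg 5: track=175.3°, groundspeed=87.1 kt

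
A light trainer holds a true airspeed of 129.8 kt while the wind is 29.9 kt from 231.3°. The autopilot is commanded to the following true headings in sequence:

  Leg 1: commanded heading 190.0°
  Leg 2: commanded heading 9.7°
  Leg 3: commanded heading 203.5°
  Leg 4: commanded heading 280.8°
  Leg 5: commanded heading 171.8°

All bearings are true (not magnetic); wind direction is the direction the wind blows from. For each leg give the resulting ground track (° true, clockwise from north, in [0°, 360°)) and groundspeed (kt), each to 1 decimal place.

Leg 1: heading 190.0°; drift -10.4° → track 179.6°, groundspeed 109.1 kt
Leg 2: heading 9.7°; drift +7.4° → track 17.1°, groundspeed 153.4 kt
Leg 3: heading 203.5°; drift -7.7° → track 195.8°, groundspeed 104.3 kt
Leg 4: heading 280.8°; drift +11.6° → track 292.4°, groundspeed 112.7 kt
Leg 5: heading 171.8°; drift -12.7° → track 159.1°, groundspeed 117.5 kt

Leg 1: track=179.6°, groundspeed=109.1 kt
Leg 2: track=17.1°, groundspeed=153.4 kt
Leg 3: track=195.8°, groundspeed=104.3 kt
Leg 4: track=292.4°, groundspeed=112.7 kt
Leg 5: track=159.1°, groundspeed=117.5 kt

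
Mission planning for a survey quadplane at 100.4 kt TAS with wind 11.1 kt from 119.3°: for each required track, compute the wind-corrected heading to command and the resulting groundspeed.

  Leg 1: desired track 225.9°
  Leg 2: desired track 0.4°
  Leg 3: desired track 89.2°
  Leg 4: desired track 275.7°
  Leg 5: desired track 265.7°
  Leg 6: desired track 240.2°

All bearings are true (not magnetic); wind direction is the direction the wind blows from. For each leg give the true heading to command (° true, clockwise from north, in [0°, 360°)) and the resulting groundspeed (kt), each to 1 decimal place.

Leg 1: heading=219.8°, groundspeed=103.0 kt
Leg 2: heading=6.0°, groundspeed=105.3 kt
Leg 3: heading=92.4°, groundspeed=90.6 kt
Leg 4: heading=273.2°, groundspeed=110.5 kt
Leg 5: heading=262.2°, groundspeed=109.5 kt
Leg 6: heading=234.8°, groundspeed=105.6 kt

Leg 1: desired track 225.9°; wind correction -6.1° → command heading 219.8°, groundspeed 103.0 kt
Leg 2: desired track 0.4°; wind correction +5.6° → command heading 6.0°, groundspeed 105.3 kt
Leg 3: desired track 89.2°; wind correction +3.2° → command heading 92.4°, groundspeed 90.6 kt
Leg 4: desired track 275.7°; wind correction -2.5° → command heading 273.2°, groundspeed 110.5 kt
Leg 5: desired track 265.7°; wind correction -3.5° → command heading 262.2°, groundspeed 109.5 kt
Leg 6: desired track 240.2°; wind correction -5.4° → command heading 234.8°, groundspeed 105.6 kt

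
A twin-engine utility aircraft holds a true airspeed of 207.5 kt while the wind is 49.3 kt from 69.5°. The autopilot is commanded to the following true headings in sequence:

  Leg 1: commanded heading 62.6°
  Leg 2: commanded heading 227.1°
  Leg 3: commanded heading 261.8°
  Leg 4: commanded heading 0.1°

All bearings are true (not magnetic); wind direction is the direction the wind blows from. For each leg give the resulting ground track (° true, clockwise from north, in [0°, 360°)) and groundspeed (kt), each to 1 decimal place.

Leg 1: heading 62.6°; drift -2.1° → track 60.5°, groundspeed 158.7 kt
Leg 2: heading 227.1°; drift +4.2° → track 231.3°, groundspeed 253.8 kt
Leg 3: heading 261.8°; drift -2.4° → track 259.4°, groundspeed 255.9 kt
Leg 4: heading 0.1°; drift -13.6° → track 346.5°, groundspeed 195.7 kt

Leg 1: track=60.5°, groundspeed=158.7 kt
Leg 2: track=231.3°, groundspeed=253.8 kt
Leg 3: track=259.4°, groundspeed=255.9 kt
Leg 4: track=346.5°, groundspeed=195.7 kt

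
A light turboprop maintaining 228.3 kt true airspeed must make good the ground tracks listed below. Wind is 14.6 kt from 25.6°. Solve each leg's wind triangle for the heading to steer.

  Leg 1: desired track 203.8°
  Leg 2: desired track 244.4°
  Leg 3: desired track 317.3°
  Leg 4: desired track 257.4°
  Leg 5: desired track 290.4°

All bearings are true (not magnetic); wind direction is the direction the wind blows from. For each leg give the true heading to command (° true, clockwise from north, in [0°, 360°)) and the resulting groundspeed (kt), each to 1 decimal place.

Leg 1: desired track 203.8°; wind correction -0.1° → command heading 203.7°, groundspeed 242.9 kt
Leg 2: desired track 244.4°; wind correction +2.3° → command heading 246.7°, groundspeed 239.5 kt
Leg 3: desired track 317.3°; wind correction +3.4° → command heading 320.7°, groundspeed 222.5 kt
Leg 4: desired track 257.4°; wind correction +2.9° → command heading 260.3°, groundspeed 237.0 kt
Leg 5: desired track 290.4°; wind correction +3.7° → command heading 294.1°, groundspeed 229.2 kt

Leg 1: heading=203.7°, groundspeed=242.9 kt
Leg 2: heading=246.7°, groundspeed=239.5 kt
Leg 3: heading=320.7°, groundspeed=222.5 kt
Leg 4: heading=260.3°, groundspeed=237.0 kt
Leg 5: heading=294.1°, groundspeed=229.2 kt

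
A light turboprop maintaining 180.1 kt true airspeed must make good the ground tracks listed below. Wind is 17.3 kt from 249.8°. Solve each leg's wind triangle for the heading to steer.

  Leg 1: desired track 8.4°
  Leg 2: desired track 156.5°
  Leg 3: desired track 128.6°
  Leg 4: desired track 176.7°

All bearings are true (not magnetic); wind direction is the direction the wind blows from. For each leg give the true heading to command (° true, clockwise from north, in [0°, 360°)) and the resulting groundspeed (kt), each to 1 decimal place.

Leg 1: heading=3.6°, groundspeed=187.7 kt
Leg 2: heading=162.0°, groundspeed=180.3 kt
Leg 3: heading=133.3°, groundspeed=188.5 kt
Leg 4: heading=182.0°, groundspeed=174.3 kt

Leg 1: desired track 8.4°; wind correction -4.8° → command heading 3.6°, groundspeed 187.7 kt
Leg 2: desired track 156.5°; wind correction +5.5° → command heading 162.0°, groundspeed 180.3 kt
Leg 3: desired track 128.6°; wind correction +4.7° → command heading 133.3°, groundspeed 188.5 kt
Leg 4: desired track 176.7°; wind correction +5.3° → command heading 182.0°, groundspeed 174.3 kt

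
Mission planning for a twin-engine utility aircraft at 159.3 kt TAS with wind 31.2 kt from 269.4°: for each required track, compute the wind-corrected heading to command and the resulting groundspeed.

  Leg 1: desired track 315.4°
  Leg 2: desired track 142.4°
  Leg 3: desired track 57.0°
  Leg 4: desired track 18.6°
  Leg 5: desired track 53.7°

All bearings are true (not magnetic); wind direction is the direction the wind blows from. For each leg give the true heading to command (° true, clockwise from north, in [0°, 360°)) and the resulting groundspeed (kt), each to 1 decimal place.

Leg 1: desired track 315.4°; wind correction -8.1° → command heading 307.3°, groundspeed 136.0 kt
Leg 2: desired track 142.4°; wind correction +9.0° → command heading 151.4°, groundspeed 176.1 kt
Leg 3: desired track 57.0°; wind correction -6.0° → command heading 51.0°, groundspeed 184.8 kt
Leg 4: desired track 18.6°; wind correction -10.7° → command heading 7.9°, groundspeed 166.8 kt
Leg 5: desired track 53.7°; wind correction -6.6° → command heading 47.1°, groundspeed 183.6 kt

Leg 1: heading=307.3°, groundspeed=136.0 kt
Leg 2: heading=151.4°, groundspeed=176.1 kt
Leg 3: heading=51.0°, groundspeed=184.8 kt
Leg 4: heading=7.9°, groundspeed=166.8 kt
Leg 5: heading=47.1°, groundspeed=183.6 kt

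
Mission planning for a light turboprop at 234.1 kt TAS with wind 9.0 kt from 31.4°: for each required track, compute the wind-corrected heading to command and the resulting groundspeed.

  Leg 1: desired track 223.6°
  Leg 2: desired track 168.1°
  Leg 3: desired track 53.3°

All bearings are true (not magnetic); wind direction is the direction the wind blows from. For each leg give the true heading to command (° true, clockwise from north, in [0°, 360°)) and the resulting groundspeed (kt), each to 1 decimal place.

Leg 1: desired track 223.6°; wind correction +0.5° → command heading 224.1°, groundspeed 242.9 kt
Leg 2: desired track 168.1°; wind correction -1.5° → command heading 166.6°, groundspeed 240.6 kt
Leg 3: desired track 53.3°; wind correction -0.8° → command heading 52.5°, groundspeed 225.7 kt

Leg 1: heading=224.1°, groundspeed=242.9 kt
Leg 2: heading=166.6°, groundspeed=240.6 kt
Leg 3: heading=52.5°, groundspeed=225.7 kt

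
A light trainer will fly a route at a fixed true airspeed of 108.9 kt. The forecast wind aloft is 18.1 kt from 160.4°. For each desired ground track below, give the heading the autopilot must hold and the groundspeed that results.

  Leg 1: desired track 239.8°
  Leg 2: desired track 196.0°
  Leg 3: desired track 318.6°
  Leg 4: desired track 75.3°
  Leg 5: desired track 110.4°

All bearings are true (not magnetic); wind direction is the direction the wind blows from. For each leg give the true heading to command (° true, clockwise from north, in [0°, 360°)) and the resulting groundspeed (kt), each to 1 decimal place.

Leg 1: heading=230.4°, groundspeed=104.1 kt
Leg 2: heading=190.4°, groundspeed=93.7 kt
Leg 3: heading=315.1°, groundspeed=125.5 kt
Leg 4: heading=84.8°, groundspeed=105.9 kt
Leg 5: heading=117.7°, groundspeed=96.4 kt

Leg 1: desired track 239.8°; wind correction -9.4° → command heading 230.4°, groundspeed 104.1 kt
Leg 2: desired track 196.0°; wind correction -5.6° → command heading 190.4°, groundspeed 93.7 kt
Leg 3: desired track 318.6°; wind correction -3.5° → command heading 315.1°, groundspeed 125.5 kt
Leg 4: desired track 75.3°; wind correction +9.5° → command heading 84.8°, groundspeed 105.9 kt
Leg 5: desired track 110.4°; wind correction +7.3° → command heading 117.7°, groundspeed 96.4 kt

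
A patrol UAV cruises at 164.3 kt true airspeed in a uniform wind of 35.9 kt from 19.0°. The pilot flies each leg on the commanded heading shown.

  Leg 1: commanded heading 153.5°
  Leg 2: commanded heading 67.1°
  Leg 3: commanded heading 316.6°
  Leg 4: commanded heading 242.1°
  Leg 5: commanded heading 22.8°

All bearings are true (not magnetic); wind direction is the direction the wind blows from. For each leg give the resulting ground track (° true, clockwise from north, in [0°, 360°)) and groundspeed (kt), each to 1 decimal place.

Leg 1: track=161.2°, groundspeed=191.2 kt
Leg 2: track=77.9°, groundspeed=142.8 kt
Leg 3: track=304.4°, groundspeed=151.1 kt
Leg 4: track=234.8°, groundspeed=192.1 kt
Leg 5: track=23.9°, groundspeed=128.5 kt

Leg 1: heading 153.5°; drift +7.7° → track 161.2°, groundspeed 191.2 kt
Leg 2: heading 67.1°; drift +10.8° → track 77.9°, groundspeed 142.8 kt
Leg 3: heading 316.6°; drift -12.2° → track 304.4°, groundspeed 151.1 kt
Leg 4: heading 242.1°; drift -7.3° → track 234.8°, groundspeed 192.1 kt
Leg 5: heading 22.8°; drift +1.1° → track 23.9°, groundspeed 128.5 kt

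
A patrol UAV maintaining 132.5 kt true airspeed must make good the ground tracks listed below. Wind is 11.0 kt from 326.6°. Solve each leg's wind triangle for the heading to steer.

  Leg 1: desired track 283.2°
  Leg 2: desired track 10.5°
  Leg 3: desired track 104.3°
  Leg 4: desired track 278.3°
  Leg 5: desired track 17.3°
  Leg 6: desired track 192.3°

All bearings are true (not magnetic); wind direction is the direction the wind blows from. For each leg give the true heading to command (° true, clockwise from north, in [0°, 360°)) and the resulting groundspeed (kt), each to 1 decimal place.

Leg 1: desired track 283.2°; wind correction +3.3° → command heading 286.5°, groundspeed 124.3 kt
Leg 2: desired track 10.5°; wind correction -3.3° → command heading 7.2°, groundspeed 124.4 kt
Leg 3: desired track 104.3°; wind correction -3.2° → command heading 101.1°, groundspeed 140.4 kt
Leg 4: desired track 278.3°; wind correction +3.6° → command heading 281.9°, groundspeed 124.9 kt
Leg 5: desired track 17.3°; wind correction -3.7° → command heading 13.6°, groundspeed 125.3 kt
Leg 6: desired track 192.3°; wind correction +3.4° → command heading 195.7°, groundspeed 139.9 kt

Leg 1: heading=286.5°, groundspeed=124.3 kt
Leg 2: heading=7.2°, groundspeed=124.4 kt
Leg 3: heading=101.1°, groundspeed=140.4 kt
Leg 4: heading=281.9°, groundspeed=124.9 kt
Leg 5: heading=13.6°, groundspeed=125.3 kt
Leg 6: heading=195.7°, groundspeed=139.9 kt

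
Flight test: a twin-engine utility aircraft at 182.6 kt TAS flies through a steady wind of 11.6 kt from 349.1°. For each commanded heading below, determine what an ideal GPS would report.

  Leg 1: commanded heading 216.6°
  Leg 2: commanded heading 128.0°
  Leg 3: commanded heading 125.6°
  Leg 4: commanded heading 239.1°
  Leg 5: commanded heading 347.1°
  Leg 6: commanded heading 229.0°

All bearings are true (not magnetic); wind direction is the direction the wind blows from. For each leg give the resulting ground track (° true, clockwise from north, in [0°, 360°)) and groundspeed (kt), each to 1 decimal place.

Leg 1: track=214.0°, groundspeed=190.6 kt
Leg 2: track=130.3°, groundspeed=191.5 kt
Leg 3: track=128.0°, groundspeed=191.2 kt
Leg 4: track=235.8°, groundspeed=186.9 kt
Leg 5: track=347.0°, groundspeed=171.0 kt
Leg 6: track=226.0°, groundspeed=188.7 kt

Leg 1: heading 216.6°; drift -2.6° → track 214.0°, groundspeed 190.6 kt
Leg 2: heading 128.0°; drift +2.3° → track 130.3°, groundspeed 191.5 kt
Leg 3: heading 125.6°; drift +2.4° → track 128.0°, groundspeed 191.2 kt
Leg 4: heading 239.1°; drift -3.3° → track 235.8°, groundspeed 186.9 kt
Leg 5: heading 347.1°; drift -0.1° → track 347.0°, groundspeed 171.0 kt
Leg 6: heading 229.0°; drift -3.0° → track 226.0°, groundspeed 188.7 kt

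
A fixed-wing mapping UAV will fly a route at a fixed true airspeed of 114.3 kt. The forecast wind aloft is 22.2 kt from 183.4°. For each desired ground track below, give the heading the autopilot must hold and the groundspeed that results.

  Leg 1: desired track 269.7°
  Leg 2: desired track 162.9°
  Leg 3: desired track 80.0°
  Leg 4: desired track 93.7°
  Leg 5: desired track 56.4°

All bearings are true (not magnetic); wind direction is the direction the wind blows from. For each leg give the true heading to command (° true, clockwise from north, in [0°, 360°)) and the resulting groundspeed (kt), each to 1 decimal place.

Leg 1: heading=258.5°, groundspeed=110.7 kt
Leg 2: heading=166.8°, groundspeed=93.2 kt
Leg 3: heading=90.9°, groundspeed=117.4 kt
Leg 4: heading=104.9°, groundspeed=112.0 kt
Leg 5: heading=65.3°, groundspeed=126.3 kt

Leg 1: desired track 269.7°; wind correction -11.2° → command heading 258.5°, groundspeed 110.7 kt
Leg 2: desired track 162.9°; wind correction +3.9° → command heading 166.8°, groundspeed 93.2 kt
Leg 3: desired track 80.0°; wind correction +10.9° → command heading 90.9°, groundspeed 117.4 kt
Leg 4: desired track 93.7°; wind correction +11.2° → command heading 104.9°, groundspeed 112.0 kt
Leg 5: desired track 56.4°; wind correction +8.9° → command heading 65.3°, groundspeed 126.3 kt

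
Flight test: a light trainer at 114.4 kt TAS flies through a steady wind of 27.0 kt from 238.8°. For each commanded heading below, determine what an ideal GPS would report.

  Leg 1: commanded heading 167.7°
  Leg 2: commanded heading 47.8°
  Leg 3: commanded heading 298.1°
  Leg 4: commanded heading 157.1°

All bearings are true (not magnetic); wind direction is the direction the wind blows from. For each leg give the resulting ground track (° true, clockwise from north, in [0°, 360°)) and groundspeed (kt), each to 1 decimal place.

Leg 1: heading 167.7°; drift -13.6° → track 154.1°, groundspeed 108.7 kt
Leg 2: heading 47.8°; drift +2.1° → track 49.9°, groundspeed 141.0 kt
Leg 3: heading 298.1°; drift +13.0° → track 311.1°, groundspeed 103.3 kt
Leg 4: heading 157.1°; drift -13.6° → track 143.5°, groundspeed 113.7 kt

Leg 1: track=154.1°, groundspeed=108.7 kt
Leg 2: track=49.9°, groundspeed=141.0 kt
Leg 3: track=311.1°, groundspeed=103.3 kt
Leg 4: track=143.5°, groundspeed=113.7 kt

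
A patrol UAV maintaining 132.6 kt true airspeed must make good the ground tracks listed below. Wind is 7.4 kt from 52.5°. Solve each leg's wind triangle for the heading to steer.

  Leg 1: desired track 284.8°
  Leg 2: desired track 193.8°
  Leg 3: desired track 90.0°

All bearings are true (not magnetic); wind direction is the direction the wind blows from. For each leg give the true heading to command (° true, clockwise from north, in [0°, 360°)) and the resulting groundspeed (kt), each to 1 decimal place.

Leg 1: desired track 284.8°; wind correction +2.5° → command heading 287.3°, groundspeed 137.0 kt
Leg 2: desired track 193.8°; wind correction -2.0° → command heading 191.8°, groundspeed 138.3 kt
Leg 3: desired track 90.0°; wind correction -1.9° → command heading 88.1°, groundspeed 126.7 kt

Leg 1: heading=287.3°, groundspeed=137.0 kt
Leg 2: heading=191.8°, groundspeed=138.3 kt
Leg 3: heading=88.1°, groundspeed=126.7 kt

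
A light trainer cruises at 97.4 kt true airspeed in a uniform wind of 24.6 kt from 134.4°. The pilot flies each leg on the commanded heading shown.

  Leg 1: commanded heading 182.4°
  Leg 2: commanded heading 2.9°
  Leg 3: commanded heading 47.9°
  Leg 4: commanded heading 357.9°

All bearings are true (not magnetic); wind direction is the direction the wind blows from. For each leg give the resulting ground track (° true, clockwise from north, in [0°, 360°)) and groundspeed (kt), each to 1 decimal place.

Leg 1: track=195.1°, groundspeed=83.0 kt
Leg 2: track=353.7°, groundspeed=115.2 kt
Leg 3: track=33.5°, groundspeed=99.0 kt
Leg 4: track=349.5°, groundspeed=116.5 kt

Leg 1: heading 182.4°; drift +12.7° → track 195.1°, groundspeed 83.0 kt
Leg 2: heading 2.9°; drift -9.2° → track 353.7°, groundspeed 115.2 kt
Leg 3: heading 47.9°; drift -14.4° → track 33.5°, groundspeed 99.0 kt
Leg 4: heading 357.9°; drift -8.4° → track 349.5°, groundspeed 116.5 kt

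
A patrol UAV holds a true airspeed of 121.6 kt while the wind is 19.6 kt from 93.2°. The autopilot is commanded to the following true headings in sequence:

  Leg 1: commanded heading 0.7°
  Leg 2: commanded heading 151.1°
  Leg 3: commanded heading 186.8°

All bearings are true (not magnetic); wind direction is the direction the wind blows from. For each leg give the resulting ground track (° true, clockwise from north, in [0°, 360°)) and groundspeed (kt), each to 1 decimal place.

Leg 1: track=351.6°, groundspeed=124.0 kt
Leg 2: track=159.6°, groundspeed=112.4 kt
Leg 3: track=195.8°, groundspeed=124.4 kt

Leg 1: heading 0.7°; drift -9.1° → track 351.6°, groundspeed 124.0 kt
Leg 2: heading 151.1°; drift +8.5° → track 159.6°, groundspeed 112.4 kt
Leg 3: heading 186.8°; drift +9.0° → track 195.8°, groundspeed 124.4 kt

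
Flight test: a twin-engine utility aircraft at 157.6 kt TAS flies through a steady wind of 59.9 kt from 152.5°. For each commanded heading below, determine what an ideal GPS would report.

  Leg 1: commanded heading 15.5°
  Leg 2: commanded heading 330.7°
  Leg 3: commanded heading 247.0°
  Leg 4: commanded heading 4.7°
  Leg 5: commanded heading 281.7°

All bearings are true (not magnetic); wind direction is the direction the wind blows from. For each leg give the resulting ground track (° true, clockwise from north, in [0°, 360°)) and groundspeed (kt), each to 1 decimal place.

Leg 1: heading 15.5°; drift -11.5° → track 4.0°, groundspeed 205.5 kt
Leg 2: heading 330.7°; drift +0.5° → track 331.2°, groundspeed 217.5 kt
Leg 3: heading 247.0°; drift +20.2° → track 267.2°, groundspeed 172.9 kt
Leg 4: heading 4.7°; drift -8.7° → track 356.0°, groundspeed 210.7 kt
Leg 5: heading 281.7°; drift +13.4° → track 295.1°, groundspeed 200.9 kt

Leg 1: track=4.0°, groundspeed=205.5 kt
Leg 2: track=331.2°, groundspeed=217.5 kt
Leg 3: track=267.2°, groundspeed=172.9 kt
Leg 4: track=356.0°, groundspeed=210.7 kt
Leg 5: track=295.1°, groundspeed=200.9 kt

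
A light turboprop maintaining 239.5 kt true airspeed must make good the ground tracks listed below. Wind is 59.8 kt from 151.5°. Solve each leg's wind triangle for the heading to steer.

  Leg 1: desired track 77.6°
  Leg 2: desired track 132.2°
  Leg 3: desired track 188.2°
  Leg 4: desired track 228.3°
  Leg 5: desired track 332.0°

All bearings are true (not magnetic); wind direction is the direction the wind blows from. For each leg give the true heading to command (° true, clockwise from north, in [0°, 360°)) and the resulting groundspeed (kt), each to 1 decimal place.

Leg 1: desired track 77.6°; wind correction +13.9° → command heading 91.5°, groundspeed 215.9 kt
Leg 2: desired track 132.2°; wind correction +4.7° → command heading 136.9°, groundspeed 182.2 kt
Leg 3: desired track 188.2°; wind correction -8.6° → command heading 179.6°, groundspeed 188.9 kt
Leg 4: desired track 228.3°; wind correction -14.1° → command heading 214.2°, groundspeed 218.7 kt
Leg 5: desired track 332.0°; wind correction +0.1° → command heading 332.1°, groundspeed 299.3 kt

Leg 1: heading=91.5°, groundspeed=215.9 kt
Leg 2: heading=136.9°, groundspeed=182.2 kt
Leg 3: heading=179.6°, groundspeed=188.9 kt
Leg 4: heading=214.2°, groundspeed=218.7 kt
Leg 5: heading=332.1°, groundspeed=299.3 kt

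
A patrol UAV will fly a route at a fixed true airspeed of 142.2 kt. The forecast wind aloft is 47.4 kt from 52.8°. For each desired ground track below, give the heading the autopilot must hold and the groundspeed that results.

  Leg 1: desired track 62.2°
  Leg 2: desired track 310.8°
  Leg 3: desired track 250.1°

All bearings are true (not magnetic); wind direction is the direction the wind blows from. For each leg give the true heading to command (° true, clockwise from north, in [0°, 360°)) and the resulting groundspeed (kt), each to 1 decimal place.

Leg 1: desired track 62.2°; wind correction -3.1° → command heading 59.1°, groundspeed 95.2 kt
Leg 2: desired track 310.8°; wind correction +19.0° → command heading 329.8°, groundspeed 144.3 kt
Leg 3: desired track 250.1°; wind correction +5.7° → command heading 255.8°, groundspeed 186.8 kt

Leg 1: heading=59.1°, groundspeed=95.2 kt
Leg 2: heading=329.8°, groundspeed=144.3 kt
Leg 3: heading=255.8°, groundspeed=186.8 kt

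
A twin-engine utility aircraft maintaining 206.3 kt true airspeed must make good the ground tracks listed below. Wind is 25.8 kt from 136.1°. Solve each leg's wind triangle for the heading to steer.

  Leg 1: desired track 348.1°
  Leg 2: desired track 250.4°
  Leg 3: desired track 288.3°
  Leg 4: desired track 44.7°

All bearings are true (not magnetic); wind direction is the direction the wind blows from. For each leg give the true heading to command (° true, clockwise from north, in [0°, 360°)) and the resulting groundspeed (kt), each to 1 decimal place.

Leg 1: desired track 348.1°; wind correction +3.8° → command heading 351.9°, groundspeed 227.7 kt
Leg 2: desired track 250.4°; wind correction -6.5° → command heading 243.9°, groundspeed 215.6 kt
Leg 3: desired track 288.3°; wind correction -3.3° → command heading 285.0°, groundspeed 228.8 kt
Leg 4: desired track 44.7°; wind correction +7.2° → command heading 51.9°, groundspeed 205.3 kt

Leg 1: heading=351.9°, groundspeed=227.7 kt
Leg 2: heading=243.9°, groundspeed=215.6 kt
Leg 3: heading=285.0°, groundspeed=228.8 kt
Leg 4: heading=51.9°, groundspeed=205.3 kt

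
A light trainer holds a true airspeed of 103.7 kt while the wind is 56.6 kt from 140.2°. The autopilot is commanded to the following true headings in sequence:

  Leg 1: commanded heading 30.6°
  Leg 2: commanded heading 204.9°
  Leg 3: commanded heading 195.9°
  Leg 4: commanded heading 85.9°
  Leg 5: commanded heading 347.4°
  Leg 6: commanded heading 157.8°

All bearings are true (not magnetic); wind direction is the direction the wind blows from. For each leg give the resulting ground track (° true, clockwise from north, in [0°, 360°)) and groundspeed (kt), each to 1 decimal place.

Leg 1: track=7.1°, groundspeed=133.8 kt
Leg 2: track=237.7°, groundspeed=94.6 kt
Leg 3: track=229.0°, groundspeed=85.7 kt
Leg 4: track=52.9°, groundspeed=84.3 kt
Leg 5: track=337.9°, groundspeed=156.2 kt
Leg 6: track=176.8°, groundspeed=52.6 kt

Leg 1: heading 30.6°; drift -23.5° → track 7.1°, groundspeed 133.8 kt
Leg 2: heading 204.9°; drift +32.8° → track 237.7°, groundspeed 94.6 kt
Leg 3: heading 195.9°; drift +33.1° → track 229.0°, groundspeed 85.7 kt
Leg 4: heading 85.9°; drift -33.0° → track 52.9°, groundspeed 84.3 kt
Leg 5: heading 347.4°; drift -9.5° → track 337.9°, groundspeed 156.2 kt
Leg 6: heading 157.8°; drift +19.0° → track 176.8°, groundspeed 52.6 kt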